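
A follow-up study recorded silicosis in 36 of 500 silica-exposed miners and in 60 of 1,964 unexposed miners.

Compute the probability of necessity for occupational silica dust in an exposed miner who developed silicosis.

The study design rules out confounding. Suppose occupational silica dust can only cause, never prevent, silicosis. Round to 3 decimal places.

p₁ = P(outcome | exposed) = 36/500 = 0.072
p₀ = P(outcome | unexposed) = 60/1964 = 0.03055
Under exogeneity and monotonicity, PN = (p₁ − p₀) / p₁.
PN = (0.072 − 0.03055) / 0.072 = 0.04145 / 0.072 ≈ 0.5757

PN ≈ 0.576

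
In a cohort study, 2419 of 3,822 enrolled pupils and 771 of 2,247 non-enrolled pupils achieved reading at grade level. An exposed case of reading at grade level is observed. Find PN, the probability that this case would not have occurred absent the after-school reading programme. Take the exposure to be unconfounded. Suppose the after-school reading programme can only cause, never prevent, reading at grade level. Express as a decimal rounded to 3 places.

PN ≈ 0.458

p₁ = P(outcome | exposed) = 2419/3822 = 0.63291
p₀ = P(outcome | unexposed) = 771/2247 = 0.34312
Under exogeneity and monotonicity, PN = (p₁ − p₀) / p₁.
PN = (0.63291 − 0.34312) / 0.63291 = 0.28979 / 0.63291 ≈ 0.4579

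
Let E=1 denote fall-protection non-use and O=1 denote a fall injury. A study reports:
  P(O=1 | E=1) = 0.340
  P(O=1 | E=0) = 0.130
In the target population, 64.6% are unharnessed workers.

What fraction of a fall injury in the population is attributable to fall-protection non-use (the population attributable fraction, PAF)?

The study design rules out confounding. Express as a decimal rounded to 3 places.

PAF ≈ 0.511

Let p₁ = 0.34, p₀ = 0.13.
Overall risk P(Y=1) = π·p₁ + (1−π)·p₀ = 0.646×0.34 + 0.354×0.13 = 0.26566.
Under exogeneity, PAF = [P(Y=1) − p₀] / P(Y=1).
PAF = (0.26566 − 0.13) / 0.26566 ≈ 0.5107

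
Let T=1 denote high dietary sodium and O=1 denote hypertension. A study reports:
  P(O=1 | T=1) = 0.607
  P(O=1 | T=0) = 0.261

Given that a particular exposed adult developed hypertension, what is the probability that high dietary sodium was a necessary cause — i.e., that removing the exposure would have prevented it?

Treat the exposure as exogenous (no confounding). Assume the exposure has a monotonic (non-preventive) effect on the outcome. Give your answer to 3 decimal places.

Let p₁ = 0.607, p₀ = 0.261.
Under exogeneity and monotonicity, PN = (p₁ − p₀) / p₁.
PN = (0.607 − 0.261) / 0.607 = 0.346 / 0.607 ≈ 0.5700

PN ≈ 0.570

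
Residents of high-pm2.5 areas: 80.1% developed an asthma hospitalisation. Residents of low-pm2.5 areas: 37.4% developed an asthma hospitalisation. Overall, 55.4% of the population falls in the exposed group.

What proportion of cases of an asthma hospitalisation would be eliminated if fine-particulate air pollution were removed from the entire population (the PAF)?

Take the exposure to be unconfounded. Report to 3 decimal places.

PAF ≈ 0.387

p₁ = 0.801, p₀ = 0.374.
Overall risk P(Y=1) = π·p₁ + (1−π)·p₀ = 0.554×0.801 + 0.446×0.374 = 0.61056.
Under exogeneity, PAF = [P(Y=1) − p₀] / P(Y=1).
PAF = (0.61056 − 0.374) / 0.61056 ≈ 0.3874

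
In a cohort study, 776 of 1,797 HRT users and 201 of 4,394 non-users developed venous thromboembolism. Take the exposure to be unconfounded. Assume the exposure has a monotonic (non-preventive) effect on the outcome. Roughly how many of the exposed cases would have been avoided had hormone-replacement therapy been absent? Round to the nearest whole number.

p₁ = P(outcome | exposed) = 776/1797 = 0.43183
p₀ = P(outcome | unexposed) = 201/4394 = 0.045744
PN = (p₁ − p₀)/p₁ = (0.43183 − 0.045744) / 0.43183 ≈ 0.89407.
Attributable cases ≈ PN × (exposed cases) = 0.89407 × 776 ≈ 693.80.

about 694 cases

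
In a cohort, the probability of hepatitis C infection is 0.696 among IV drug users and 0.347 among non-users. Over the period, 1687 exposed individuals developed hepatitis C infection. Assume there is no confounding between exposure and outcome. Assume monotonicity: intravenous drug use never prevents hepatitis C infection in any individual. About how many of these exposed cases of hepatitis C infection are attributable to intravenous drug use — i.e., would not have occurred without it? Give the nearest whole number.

about 846 cases

Let p₁ = 0.696, p₀ = 0.347.
PN = (p₁ − p₀)/p₁ = (0.696 − 0.347) / 0.696 ≈ 0.50144.
Attributable cases ≈ PN × (exposed cases) = 0.50144 × 1687 ≈ 845.92.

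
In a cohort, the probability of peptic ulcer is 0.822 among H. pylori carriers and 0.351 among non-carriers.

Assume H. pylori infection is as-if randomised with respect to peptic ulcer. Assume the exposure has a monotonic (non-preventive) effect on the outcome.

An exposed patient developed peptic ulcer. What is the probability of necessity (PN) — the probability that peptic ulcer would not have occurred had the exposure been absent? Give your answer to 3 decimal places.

PN ≈ 0.573

Let p₁ = 0.822, p₀ = 0.351.
Under exogeneity and monotonicity, PN = (p₁ − p₀) / p₁.
PN = (0.822 − 0.351) / 0.822 = 0.471 / 0.822 ≈ 0.5730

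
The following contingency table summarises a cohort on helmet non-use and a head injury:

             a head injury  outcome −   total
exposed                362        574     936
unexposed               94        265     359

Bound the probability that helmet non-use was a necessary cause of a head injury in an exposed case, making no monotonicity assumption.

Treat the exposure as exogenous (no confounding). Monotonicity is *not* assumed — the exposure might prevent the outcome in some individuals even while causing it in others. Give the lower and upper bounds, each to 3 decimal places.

0.323 ≤ PN ≤ 1.000

p₁ = P(outcome | exposed) = 362/936 = 0.38675
p₀ = P(outcome | unexposed) = 94/359 = 0.26184
Under exogeneity alone the bounds on PN are max{0,(p₁−p₀)/p₁} ≤ PN ≤ min{1,(1−p₀)/p₁}.
  lower = (p₁ − p₀)/p₁ = 0.12491 / 0.38675 ≈ 0.3230
  upper = min{1, (1 − p₀)/p₁} = 0.73816 / 0.38675 ≈ 1.9086 → capped at 1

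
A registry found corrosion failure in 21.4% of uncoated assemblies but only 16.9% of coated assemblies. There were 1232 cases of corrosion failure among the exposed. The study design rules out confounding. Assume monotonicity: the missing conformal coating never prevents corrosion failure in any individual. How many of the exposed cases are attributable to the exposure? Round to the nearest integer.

p₁ = 0.214, p₀ = 0.169.
PN = (p₁ − p₀)/p₁ = (0.214 − 0.169) / 0.214 ≈ 0.21028.
Attributable cases ≈ PN × (exposed cases) = 0.21028 × 1232 ≈ 259.07.

about 259 cases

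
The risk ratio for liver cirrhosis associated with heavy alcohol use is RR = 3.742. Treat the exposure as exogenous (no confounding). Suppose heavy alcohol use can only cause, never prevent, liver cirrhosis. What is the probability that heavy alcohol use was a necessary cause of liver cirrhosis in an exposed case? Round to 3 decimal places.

PN ≈ 0.733

Under exogeneity and monotonicity, PN = (RR − 1) / RR = 1 − 1/RR.
PN = (3.742 − 1) / 3.742 = 2.742 / 3.742 ≈ 0.7328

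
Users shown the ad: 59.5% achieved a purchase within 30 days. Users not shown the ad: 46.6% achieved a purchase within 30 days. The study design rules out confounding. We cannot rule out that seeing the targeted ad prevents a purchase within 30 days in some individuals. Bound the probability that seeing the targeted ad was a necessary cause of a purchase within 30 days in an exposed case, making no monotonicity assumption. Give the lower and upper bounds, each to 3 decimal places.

0.217 ≤ PN ≤ 0.897

p₁ = 0.595, p₀ = 0.466.
Under exogeneity alone the bounds on PN are max{0,(p₁−p₀)/p₁} ≤ PN ≤ min{1,(1−p₀)/p₁}.
  lower = (p₁ − p₀)/p₁ = 0.129 / 0.595 ≈ 0.2168
  upper = min{1, (1 − p₀)/p₁} = 0.534 / 0.595 ≈ 0.8975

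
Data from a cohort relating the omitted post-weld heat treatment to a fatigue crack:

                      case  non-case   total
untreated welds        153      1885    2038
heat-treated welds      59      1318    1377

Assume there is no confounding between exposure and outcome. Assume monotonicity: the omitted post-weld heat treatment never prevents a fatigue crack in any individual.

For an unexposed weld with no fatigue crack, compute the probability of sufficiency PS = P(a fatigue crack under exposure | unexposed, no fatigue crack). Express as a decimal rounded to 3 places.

p₁ = P(outcome | exposed) = 153/2038 = 0.075074
p₀ = P(outcome | unexposed) = 59/1377 = 0.042847
Under exogeneity and monotonicity, PS = (p₁ − p₀) / (1 − p₀).
PS = (0.075074 − 0.042847) / (1 − 0.042847) = 0.032227 / 0.95715 ≈ 0.0337

PS ≈ 0.034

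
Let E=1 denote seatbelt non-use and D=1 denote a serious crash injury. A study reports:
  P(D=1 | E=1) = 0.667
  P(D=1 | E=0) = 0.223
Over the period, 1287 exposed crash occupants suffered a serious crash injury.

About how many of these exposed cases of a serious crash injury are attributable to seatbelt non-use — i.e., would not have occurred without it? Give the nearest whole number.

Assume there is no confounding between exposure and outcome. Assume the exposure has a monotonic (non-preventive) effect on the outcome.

Let p₁ = 0.667, p₀ = 0.223.
PN = (p₁ − p₀)/p₁ = (0.667 − 0.223) / 0.667 ≈ 0.66567.
Attributable cases ≈ PN × (exposed cases) = 0.66567 × 1287 ≈ 856.71.

about 857 cases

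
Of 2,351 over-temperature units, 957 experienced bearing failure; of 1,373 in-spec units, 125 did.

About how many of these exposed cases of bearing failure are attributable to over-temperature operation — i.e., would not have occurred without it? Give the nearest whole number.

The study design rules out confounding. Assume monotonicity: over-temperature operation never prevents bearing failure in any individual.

about 743 cases

p₁ = P(outcome | exposed) = 957/2351 = 0.40706
p₀ = P(outcome | unexposed) = 125/1373 = 0.091042
PN = (p₁ − p₀)/p₁ = (0.40706 − 0.091042) / 0.40706 ≈ 0.77634.
Attributable cases ≈ PN × (exposed cases) = 0.77634 × 957 ≈ 742.96.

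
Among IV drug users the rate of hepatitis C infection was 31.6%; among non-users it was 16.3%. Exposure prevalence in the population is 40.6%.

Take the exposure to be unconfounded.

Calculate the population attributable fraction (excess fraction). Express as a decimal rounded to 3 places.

p₁ = 0.316, p₀ = 0.163.
Overall risk P(Y=1) = π·p₁ + (1−π)·p₀ = 0.406×0.316 + 0.594×0.163 = 0.22512.
Under exogeneity, PAF = [P(Y=1) − p₀] / P(Y=1).
PAF = (0.22512 − 0.163) / 0.22512 ≈ 0.2759

PAF ≈ 0.276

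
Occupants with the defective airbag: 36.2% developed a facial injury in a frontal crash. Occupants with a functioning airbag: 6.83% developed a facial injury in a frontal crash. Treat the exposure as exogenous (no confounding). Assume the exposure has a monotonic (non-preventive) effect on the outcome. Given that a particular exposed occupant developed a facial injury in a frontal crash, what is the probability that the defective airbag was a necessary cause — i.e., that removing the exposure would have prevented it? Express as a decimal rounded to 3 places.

p₁ = 0.362, p₀ = 0.0683.
Under exogeneity and monotonicity, PN = (p₁ − p₀) / p₁.
PN = (0.362 − 0.0683) / 0.362 = 0.2937 / 0.362 ≈ 0.8113

PN ≈ 0.811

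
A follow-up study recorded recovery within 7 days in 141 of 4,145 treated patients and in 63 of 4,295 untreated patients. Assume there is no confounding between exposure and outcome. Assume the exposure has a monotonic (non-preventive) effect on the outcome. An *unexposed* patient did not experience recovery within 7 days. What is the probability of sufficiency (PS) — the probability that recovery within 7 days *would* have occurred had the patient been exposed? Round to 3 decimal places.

PS ≈ 0.020

p₁ = P(outcome | exposed) = 141/4145 = 0.034017
p₀ = P(outcome | unexposed) = 63/4295 = 0.014668
Under exogeneity and monotonicity, PS = (p₁ − p₀) / (1 − p₀).
PS = (0.034017 − 0.014668) / (1 − 0.014668) = 0.019349 / 0.98533 ≈ 0.0196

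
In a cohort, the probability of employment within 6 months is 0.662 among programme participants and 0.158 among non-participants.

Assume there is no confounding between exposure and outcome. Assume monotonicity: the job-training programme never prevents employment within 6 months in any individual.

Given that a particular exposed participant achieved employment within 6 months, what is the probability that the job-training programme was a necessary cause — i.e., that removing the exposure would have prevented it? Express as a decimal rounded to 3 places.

Let p₁ = 0.662, p₀ = 0.158.
Under exogeneity and monotonicity, PN = (p₁ − p₀) / p₁.
PN = (0.662 − 0.158) / 0.662 = 0.504 / 0.662 ≈ 0.7613

PN ≈ 0.761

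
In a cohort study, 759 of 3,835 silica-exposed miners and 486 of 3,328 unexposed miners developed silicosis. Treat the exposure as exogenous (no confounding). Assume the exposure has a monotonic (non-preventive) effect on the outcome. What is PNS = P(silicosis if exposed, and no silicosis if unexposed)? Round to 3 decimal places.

p₁ = P(outcome | exposed) = 759/3835 = 0.19791
p₀ = P(outcome | unexposed) = 486/3328 = 0.14603
Under exogeneity and monotonicity, PNS = p₁ − p₀.
PNS = 0.19791 − 0.14603 = 0.05188

PNS ≈ 0.052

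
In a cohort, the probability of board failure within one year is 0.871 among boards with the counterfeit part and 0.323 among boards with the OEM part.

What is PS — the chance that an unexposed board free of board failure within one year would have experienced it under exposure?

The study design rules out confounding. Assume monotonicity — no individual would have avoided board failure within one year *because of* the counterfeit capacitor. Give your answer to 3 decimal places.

Let p₁ = 0.871, p₀ = 0.323.
Under exogeneity and monotonicity, PS = (p₁ − p₀) / (1 − p₀).
PS = (0.871 − 0.323) / (1 − 0.323) = 0.548 / 0.677 ≈ 0.8095

PS ≈ 0.809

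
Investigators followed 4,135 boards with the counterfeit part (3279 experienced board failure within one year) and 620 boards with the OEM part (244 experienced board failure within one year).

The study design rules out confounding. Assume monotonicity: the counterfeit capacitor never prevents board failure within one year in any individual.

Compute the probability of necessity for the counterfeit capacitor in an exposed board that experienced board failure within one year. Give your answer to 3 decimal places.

p₁ = P(outcome | exposed) = 3279/4135 = 0.79299
p₀ = P(outcome | unexposed) = 244/620 = 0.39355
Under exogeneity and monotonicity, PN = (p₁ − p₀) / p₁.
PN = (0.79299 − 0.39355) / 0.79299 = 0.39944 / 0.79299 ≈ 0.5037

PN ≈ 0.504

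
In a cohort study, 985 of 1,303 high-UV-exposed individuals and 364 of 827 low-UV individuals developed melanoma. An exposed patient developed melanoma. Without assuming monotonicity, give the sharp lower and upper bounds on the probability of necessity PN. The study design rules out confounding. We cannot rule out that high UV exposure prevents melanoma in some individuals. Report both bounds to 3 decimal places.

p₁ = P(outcome | exposed) = 985/1303 = 0.75595
p₀ = P(outcome | unexposed) = 364/827 = 0.44015
Under exogeneity alone the bounds on PN are max{0,(p₁−p₀)/p₁} ≤ PN ≤ min{1,(1−p₀)/p₁}.
  lower = (p₁ − p₀)/p₁ = 0.3158 / 0.75595 ≈ 0.4178
  upper = min{1, (1 − p₀)/p₁} = 0.55985 / 0.75595 ≈ 0.7406

0.418 ≤ PN ≤ 0.741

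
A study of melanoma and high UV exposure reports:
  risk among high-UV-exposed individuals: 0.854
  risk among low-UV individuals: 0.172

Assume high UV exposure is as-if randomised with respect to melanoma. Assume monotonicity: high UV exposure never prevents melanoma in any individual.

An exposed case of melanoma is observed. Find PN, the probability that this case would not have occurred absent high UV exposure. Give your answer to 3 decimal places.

Let p₁ = 0.854, p₀ = 0.172.
Under exogeneity and monotonicity, PN = (p₁ − p₀) / p₁.
PN = (0.854 − 0.172) / 0.854 = 0.682 / 0.854 ≈ 0.7986

PN ≈ 0.799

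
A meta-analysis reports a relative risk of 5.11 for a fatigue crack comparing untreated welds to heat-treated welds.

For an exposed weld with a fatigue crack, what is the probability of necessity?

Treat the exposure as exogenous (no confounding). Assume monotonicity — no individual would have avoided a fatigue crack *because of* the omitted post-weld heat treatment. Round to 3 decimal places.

Under exogeneity and monotonicity, PN = (RR − 1) / RR = 1 − 1/RR.
PN = (5.11 − 1) / 5.11 = 4.11 / 5.11 ≈ 0.8043

PN ≈ 0.804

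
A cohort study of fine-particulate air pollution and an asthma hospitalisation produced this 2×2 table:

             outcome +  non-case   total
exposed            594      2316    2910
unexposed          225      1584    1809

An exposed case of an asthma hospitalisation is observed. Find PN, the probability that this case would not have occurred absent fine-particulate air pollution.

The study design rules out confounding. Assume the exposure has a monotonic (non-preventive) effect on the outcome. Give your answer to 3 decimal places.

PN ≈ 0.391

p₁ = P(outcome | exposed) = 594/2910 = 0.20412
p₀ = P(outcome | unexposed) = 225/1809 = 0.12438
Under exogeneity and monotonicity, PN = (p₁ − p₀)/p₁.
PN = (0.20412 − 0.12438) / 0.20412 ≈ 0.3907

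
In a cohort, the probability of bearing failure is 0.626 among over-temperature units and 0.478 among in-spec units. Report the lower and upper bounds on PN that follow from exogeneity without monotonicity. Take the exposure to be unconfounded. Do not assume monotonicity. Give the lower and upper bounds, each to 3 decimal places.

Let p₁ = 0.626, p₀ = 0.478.
Under exogeneity alone the bounds on PN are max{0,(p₁−p₀)/p₁} ≤ PN ≤ min{1,(1−p₀)/p₁}.
  lower = (p₁ − p₀)/p₁ = 0.148 / 0.626 ≈ 0.2364
  upper = min{1, (1 − p₀)/p₁} = 0.522 / 0.626 ≈ 0.8339

0.236 ≤ PN ≤ 0.834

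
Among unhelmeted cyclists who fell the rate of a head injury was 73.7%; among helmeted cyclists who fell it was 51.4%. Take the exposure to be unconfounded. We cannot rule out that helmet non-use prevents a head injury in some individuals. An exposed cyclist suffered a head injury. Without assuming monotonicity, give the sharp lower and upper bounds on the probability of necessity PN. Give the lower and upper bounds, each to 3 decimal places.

p₁ = 0.737, p₀ = 0.514.
Under exogeneity alone the bounds on PN are max{0,(p₁−p₀)/p₁} ≤ PN ≤ min{1,(1−p₀)/p₁}.
  lower = (p₁ − p₀)/p₁ = 0.223 / 0.737 ≈ 0.3026
  upper = min{1, (1 − p₀)/p₁} = 0.486 / 0.737 ≈ 0.6594

0.303 ≤ PN ≤ 0.659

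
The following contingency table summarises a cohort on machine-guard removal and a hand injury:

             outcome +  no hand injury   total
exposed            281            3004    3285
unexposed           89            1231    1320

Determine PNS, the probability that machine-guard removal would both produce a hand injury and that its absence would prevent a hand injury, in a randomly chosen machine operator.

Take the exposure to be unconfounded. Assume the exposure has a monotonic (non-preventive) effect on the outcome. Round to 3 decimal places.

p₁ = P(outcome | exposed) = 281/3285 = 0.08554
p₀ = P(outcome | unexposed) = 89/1320 = 0.067424
Under exogeneity and monotonicity, PNS = p₁ − p₀.
PNS = 0.08554 − 0.067424 = 0.018116

PNS ≈ 0.018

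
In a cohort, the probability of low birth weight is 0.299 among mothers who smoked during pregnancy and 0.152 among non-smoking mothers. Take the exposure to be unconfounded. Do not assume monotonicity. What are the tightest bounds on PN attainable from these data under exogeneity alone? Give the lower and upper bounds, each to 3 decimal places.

Let p₁ = 0.299, p₀ = 0.152.
Under exogeneity alone the bounds on PN are max{0,(p₁−p₀)/p₁} ≤ PN ≤ min{1,(1−p₀)/p₁}.
  lower = (p₁ − p₀)/p₁ = 0.147 / 0.299 ≈ 0.4916
  upper = min{1, (1 − p₀)/p₁} = 0.848 / 0.299 ≈ 2.8361 → capped at 1

0.492 ≤ PN ≤ 1.000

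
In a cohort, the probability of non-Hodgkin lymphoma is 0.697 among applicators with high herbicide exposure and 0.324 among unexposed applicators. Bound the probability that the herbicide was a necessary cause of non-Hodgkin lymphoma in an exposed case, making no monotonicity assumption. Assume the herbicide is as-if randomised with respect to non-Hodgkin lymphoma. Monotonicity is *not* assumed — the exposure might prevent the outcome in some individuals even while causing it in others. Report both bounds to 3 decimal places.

0.535 ≤ PN ≤ 0.970

Let p₁ = 0.697, p₀ = 0.324.
Under exogeneity alone the bounds on PN are max{0,(p₁−p₀)/p₁} ≤ PN ≤ min{1,(1−p₀)/p₁}.
  lower = (p₁ − p₀)/p₁ = 0.373 / 0.697 ≈ 0.5352
  upper = min{1, (1 − p₀)/p₁} = 0.676 / 0.697 ≈ 0.9699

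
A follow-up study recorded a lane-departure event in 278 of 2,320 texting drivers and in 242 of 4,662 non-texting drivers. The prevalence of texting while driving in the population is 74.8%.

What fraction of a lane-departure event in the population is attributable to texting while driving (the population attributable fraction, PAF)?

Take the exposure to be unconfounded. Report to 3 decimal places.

p₁ = P(outcome | exposed) = 278/2320 = 0.11983
p₀ = P(outcome | unexposed) = 242/4662 = 0.051909
Overall risk P(Y=1) = π·p₁ + (1−π)·p₀ = 0.748×0.11983 + 0.252×0.051909 = 0.10271.
Under exogeneity, PAF = [P(Y=1) − p₀] / P(Y=1).
PAF = (0.10271 − 0.051909) / 0.10271 ≈ 0.4946

PAF ≈ 0.495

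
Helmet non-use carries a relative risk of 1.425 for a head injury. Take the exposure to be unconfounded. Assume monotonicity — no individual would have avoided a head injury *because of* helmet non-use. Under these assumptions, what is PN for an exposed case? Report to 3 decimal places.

Under exogeneity and monotonicity, PN = (RR − 1) / RR = 1 − 1/RR.
PN = (1.425 − 1) / 1.425 = 0.425 / 1.425 ≈ 0.2982

PN ≈ 0.298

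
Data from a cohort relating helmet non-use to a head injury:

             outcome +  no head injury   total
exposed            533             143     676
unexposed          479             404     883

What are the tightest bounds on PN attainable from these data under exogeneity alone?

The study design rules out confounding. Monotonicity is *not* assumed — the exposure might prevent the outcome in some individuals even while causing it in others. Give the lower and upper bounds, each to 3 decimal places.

0.312 ≤ PN ≤ 0.580

p₁ = P(outcome | exposed) = 533/676 = 0.78846
p₀ = P(outcome | unexposed) = 479/883 = 0.54247
Under exogeneity alone the bounds on PN are max{0,(p₁−p₀)/p₁} ≤ PN ≤ min{1,(1−p₀)/p₁}.
  lower = (p₁ − p₀)/p₁ = 0.24599 / 0.78846 ≈ 0.3120
  upper = min{1, (1 − p₀)/p₁} = 0.45753 / 0.78846 ≈ 0.5803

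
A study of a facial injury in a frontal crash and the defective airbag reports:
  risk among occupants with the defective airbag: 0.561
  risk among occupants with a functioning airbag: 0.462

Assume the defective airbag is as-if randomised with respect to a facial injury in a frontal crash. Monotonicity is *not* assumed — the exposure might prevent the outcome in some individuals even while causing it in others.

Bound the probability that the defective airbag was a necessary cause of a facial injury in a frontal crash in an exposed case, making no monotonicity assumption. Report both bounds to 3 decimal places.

0.176 ≤ PN ≤ 0.959

Let p₁ = 0.561, p₀ = 0.462.
Under exogeneity alone the bounds on PN are max{0,(p₁−p₀)/p₁} ≤ PN ≤ min{1,(1−p₀)/p₁}.
  lower = (p₁ − p₀)/p₁ = 0.099 / 0.561 ≈ 0.1765
  upper = min{1, (1 − p₀)/p₁} = 0.538 / 0.561 ≈ 0.9590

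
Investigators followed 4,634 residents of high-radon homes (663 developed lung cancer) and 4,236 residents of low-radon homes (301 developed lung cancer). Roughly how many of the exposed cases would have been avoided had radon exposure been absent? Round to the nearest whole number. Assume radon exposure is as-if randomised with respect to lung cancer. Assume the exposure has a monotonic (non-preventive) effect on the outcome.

about 334 cases

p₁ = P(outcome | exposed) = 663/4634 = 0.14307
p₀ = P(outcome | unexposed) = 301/4236 = 0.071058
PN = (p₁ − p₀)/p₁ = (0.14307 − 0.071058) / 0.14307 ≈ 0.50335.
Attributable cases ≈ PN × (exposed cases) = 0.50335 × 663 ≈ 333.72.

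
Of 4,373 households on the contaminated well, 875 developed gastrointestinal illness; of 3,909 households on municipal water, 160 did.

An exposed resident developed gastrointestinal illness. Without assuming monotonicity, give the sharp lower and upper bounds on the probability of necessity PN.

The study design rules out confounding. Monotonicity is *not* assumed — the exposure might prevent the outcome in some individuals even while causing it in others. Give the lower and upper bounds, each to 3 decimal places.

p₁ = P(outcome | exposed) = 875/4373 = 0.20009
p₀ = P(outcome | unexposed) = 160/3909 = 0.040931
Under exogeneity alone the bounds on PN are max{0,(p₁−p₀)/p₁} ≤ PN ≤ min{1,(1−p₀)/p₁}.
  lower = (p₁ − p₀)/p₁ = 0.15916 / 0.20009 ≈ 0.7954
  upper = min{1, (1 − p₀)/p₁} = 0.95907 / 0.20009 ≈ 4.7932 → capped at 1

0.795 ≤ PN ≤ 1.000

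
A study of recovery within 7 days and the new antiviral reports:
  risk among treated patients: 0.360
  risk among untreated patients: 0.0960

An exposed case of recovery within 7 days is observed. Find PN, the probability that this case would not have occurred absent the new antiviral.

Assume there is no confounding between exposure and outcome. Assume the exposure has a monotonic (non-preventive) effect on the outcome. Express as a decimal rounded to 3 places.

PN ≈ 0.733

Let p₁ = 0.36, p₀ = 0.096.
Under exogeneity and monotonicity, PN = (p₁ − p₀) / p₁.
PN = (0.36 − 0.096) / 0.36 = 0.264 / 0.36 ≈ 0.7333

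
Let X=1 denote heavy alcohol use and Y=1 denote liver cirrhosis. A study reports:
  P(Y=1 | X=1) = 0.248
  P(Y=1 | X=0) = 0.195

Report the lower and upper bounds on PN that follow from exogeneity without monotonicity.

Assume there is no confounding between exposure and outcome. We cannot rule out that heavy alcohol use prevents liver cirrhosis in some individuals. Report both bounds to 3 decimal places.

0.214 ≤ PN ≤ 1.000

Let p₁ = 0.248, p₀ = 0.195.
Under exogeneity alone the bounds on PN are max{0,(p₁−p₀)/p₁} ≤ PN ≤ min{1,(1−p₀)/p₁}.
  lower = (p₁ − p₀)/p₁ = 0.053 / 0.248 ≈ 0.2137
  upper = min{1, (1 − p₀)/p₁} = 0.805 / 0.248 ≈ 3.2460 → capped at 1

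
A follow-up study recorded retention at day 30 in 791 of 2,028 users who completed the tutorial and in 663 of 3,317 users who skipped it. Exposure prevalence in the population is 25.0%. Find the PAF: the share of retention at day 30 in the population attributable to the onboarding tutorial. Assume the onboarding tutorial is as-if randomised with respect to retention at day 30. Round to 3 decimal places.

p₁ = P(outcome | exposed) = 791/2028 = 0.39004
p₀ = P(outcome | unexposed) = 663/3317 = 0.19988
Overall risk P(Y=1) = π·p₁ + (1−π)·p₀ = 0.25×0.39004 + 0.75×0.19988 = 0.24742.
Under exogeneity, PAF = [P(Y=1) − p₀] / P(Y=1).
PAF = (0.24742 − 0.19988) / 0.24742 ≈ 0.1921

PAF ≈ 0.192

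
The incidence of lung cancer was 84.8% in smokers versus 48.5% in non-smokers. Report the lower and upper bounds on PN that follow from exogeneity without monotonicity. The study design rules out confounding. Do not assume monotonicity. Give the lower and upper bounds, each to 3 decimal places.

0.428 ≤ PN ≤ 0.607

p₁ = 0.848, p₀ = 0.485.
Under exogeneity alone the bounds on PN are max{0,(p₁−p₀)/p₁} ≤ PN ≤ min{1,(1−p₀)/p₁}.
  lower = (p₁ − p₀)/p₁ = 0.363 / 0.848 ≈ 0.4281
  upper = min{1, (1 − p₀)/p₁} = 0.515 / 0.848 ≈ 0.6073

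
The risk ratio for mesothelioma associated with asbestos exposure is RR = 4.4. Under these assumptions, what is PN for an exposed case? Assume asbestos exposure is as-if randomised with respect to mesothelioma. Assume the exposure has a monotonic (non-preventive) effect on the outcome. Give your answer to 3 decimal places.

Under exogeneity and monotonicity, PN = (RR − 1) / RR = 1 − 1/RR.
PN = (4.4 − 1) / 4.4 = 3.4 / 4.4 ≈ 0.7727

PN ≈ 0.773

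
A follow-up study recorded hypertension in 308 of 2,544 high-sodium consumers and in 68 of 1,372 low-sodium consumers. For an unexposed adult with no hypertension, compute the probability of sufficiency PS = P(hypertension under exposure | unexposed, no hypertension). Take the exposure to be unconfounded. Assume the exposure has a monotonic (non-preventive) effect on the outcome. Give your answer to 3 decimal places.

p₁ = P(outcome | exposed) = 308/2544 = 0.12107
p₀ = P(outcome | unexposed) = 68/1372 = 0.049563
Under exogeneity and monotonicity, PS = (p₁ − p₀) / (1 − p₀).
PS = (0.12107 − 0.049563) / (1 − 0.049563) = 0.071507 / 0.95044 ≈ 0.0752

PS ≈ 0.075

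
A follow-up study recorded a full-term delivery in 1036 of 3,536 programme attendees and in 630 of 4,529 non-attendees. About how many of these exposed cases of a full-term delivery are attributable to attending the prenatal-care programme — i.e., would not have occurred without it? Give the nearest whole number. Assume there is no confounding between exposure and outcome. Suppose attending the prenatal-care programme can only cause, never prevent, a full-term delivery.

about 544 cases

p₁ = P(outcome | exposed) = 1036/3536 = 0.29299
p₀ = P(outcome | unexposed) = 630/4529 = 0.1391
PN = (p₁ − p₀)/p₁ = (0.29299 − 0.1391) / 0.29299 ≈ 0.52522.
Attributable cases ≈ PN × (exposed cases) = 0.52522 × 1036 ≈ 544.13.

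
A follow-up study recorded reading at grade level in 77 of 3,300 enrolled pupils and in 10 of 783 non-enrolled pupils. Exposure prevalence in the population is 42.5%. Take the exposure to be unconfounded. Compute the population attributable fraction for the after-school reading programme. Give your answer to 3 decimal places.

PAF ≈ 0.260

p₁ = P(outcome | exposed) = 77/3300 = 0.023333
p₀ = P(outcome | unexposed) = 10/783 = 0.012771
Overall risk P(Y=1) = π·p₁ + (1−π)·p₀ = 0.425×0.023333 + 0.575×0.012771 = 0.01726.
Under exogeneity, PAF = [P(Y=1) − p₀] / P(Y=1).
PAF = (0.01726 − 0.012771) / 0.01726 ≈ 0.2601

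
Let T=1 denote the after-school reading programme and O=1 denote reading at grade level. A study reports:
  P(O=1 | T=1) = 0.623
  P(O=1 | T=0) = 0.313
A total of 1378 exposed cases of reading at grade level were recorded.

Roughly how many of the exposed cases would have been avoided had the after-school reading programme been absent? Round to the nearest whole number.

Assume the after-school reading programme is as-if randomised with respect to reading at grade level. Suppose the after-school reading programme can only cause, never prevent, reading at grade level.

about 686 cases

Let p₁ = 0.623, p₀ = 0.313.
PN = (p₁ − p₀)/p₁ = (0.623 − 0.313) / 0.623 ≈ 0.49759.
Attributable cases ≈ PN × (exposed cases) = 0.49759 × 1378 ≈ 685.68.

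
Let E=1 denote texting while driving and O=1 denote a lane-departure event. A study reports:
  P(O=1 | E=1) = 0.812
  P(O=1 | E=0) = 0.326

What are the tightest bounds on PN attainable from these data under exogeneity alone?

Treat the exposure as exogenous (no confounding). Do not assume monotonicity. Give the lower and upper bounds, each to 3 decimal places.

0.599 ≤ PN ≤ 0.830

Let p₁ = 0.812, p₀ = 0.326.
Under exogeneity alone the bounds on PN are max{0,(p₁−p₀)/p₁} ≤ PN ≤ min{1,(1−p₀)/p₁}.
  lower = (p₁ − p₀)/p₁ = 0.486 / 0.812 ≈ 0.5985
  upper = min{1, (1 − p₀)/p₁} = 0.674 / 0.812 ≈ 0.8300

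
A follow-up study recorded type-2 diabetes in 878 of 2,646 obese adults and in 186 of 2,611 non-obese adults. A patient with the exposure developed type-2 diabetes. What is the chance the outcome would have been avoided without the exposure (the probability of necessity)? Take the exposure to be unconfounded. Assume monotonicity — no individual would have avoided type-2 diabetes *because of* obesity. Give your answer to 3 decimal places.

PN ≈ 0.785

p₁ = P(outcome | exposed) = 878/2646 = 0.33182
p₀ = P(outcome | unexposed) = 186/2611 = 0.071237
Under exogeneity and monotonicity, PN = (p₁ − p₀) / p₁.
PN = (0.33182 − 0.071237) / 0.33182 = 0.26058 / 0.33182 ≈ 0.7853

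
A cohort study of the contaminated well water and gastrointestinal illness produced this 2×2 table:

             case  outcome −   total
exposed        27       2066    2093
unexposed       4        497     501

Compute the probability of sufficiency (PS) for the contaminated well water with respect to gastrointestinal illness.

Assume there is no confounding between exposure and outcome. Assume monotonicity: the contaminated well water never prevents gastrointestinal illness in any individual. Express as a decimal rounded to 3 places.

PS ≈ 0.005

p₁ = P(outcome | exposed) = 27/2093 = 0.0129
p₀ = P(outcome | unexposed) = 4/501 = 0.007984
Under exogeneity and monotonicity, PS = (p₁ − p₀) / (1 − p₀).
PS = (0.0129 − 0.007984) / (1 − 0.007984) = 0.0049161 / 0.99202 ≈ 0.0050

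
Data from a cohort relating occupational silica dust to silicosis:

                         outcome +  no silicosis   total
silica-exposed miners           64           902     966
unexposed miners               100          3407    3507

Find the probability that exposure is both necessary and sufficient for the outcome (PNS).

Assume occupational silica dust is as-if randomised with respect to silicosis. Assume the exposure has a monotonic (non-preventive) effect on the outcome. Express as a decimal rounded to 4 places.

p₁ = P(outcome | exposed) = 64/966 = 0.066253
p₀ = P(outcome | unexposed) = 100/3507 = 0.028514
Under exogeneity and monotonicity, PNS = p₁ − p₀.
PNS = 0.066253 − 0.028514 = 0.037738

PNS ≈ 0.0377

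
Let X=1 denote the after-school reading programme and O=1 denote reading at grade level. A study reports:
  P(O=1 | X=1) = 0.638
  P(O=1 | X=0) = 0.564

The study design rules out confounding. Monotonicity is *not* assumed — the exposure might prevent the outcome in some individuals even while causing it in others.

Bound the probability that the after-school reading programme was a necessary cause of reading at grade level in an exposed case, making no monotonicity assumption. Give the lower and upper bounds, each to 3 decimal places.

Let p₁ = 0.638, p₀ = 0.564.
Under exogeneity alone the bounds on PN are max{0,(p₁−p₀)/p₁} ≤ PN ≤ min{1,(1−p₀)/p₁}.
  lower = (p₁ − p₀)/p₁ = 0.074 / 0.638 ≈ 0.1160
  upper = min{1, (1 − p₀)/p₁} = 0.436 / 0.638 ≈ 0.6834

0.116 ≤ PN ≤ 0.683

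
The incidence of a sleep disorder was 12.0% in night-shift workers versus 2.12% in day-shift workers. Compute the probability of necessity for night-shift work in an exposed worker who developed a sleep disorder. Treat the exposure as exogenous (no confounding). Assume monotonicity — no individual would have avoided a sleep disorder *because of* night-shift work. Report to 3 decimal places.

PN ≈ 0.823

p₁ = 0.12, p₀ = 0.0212.
Under exogeneity and monotonicity, PN = (p₁ − p₀) / p₁.
PN = (0.12 − 0.0212) / 0.12 = 0.0988 / 0.12 ≈ 0.8233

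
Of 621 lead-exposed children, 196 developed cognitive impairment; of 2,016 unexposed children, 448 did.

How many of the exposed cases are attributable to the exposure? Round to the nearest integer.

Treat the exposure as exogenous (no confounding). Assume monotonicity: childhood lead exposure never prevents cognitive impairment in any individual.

p₁ = P(outcome | exposed) = 196/621 = 0.31562
p₀ = P(outcome | unexposed) = 448/2016 = 0.22222
PN = (p₁ − p₀)/p₁ = (0.31562 − 0.22222) / 0.31562 ≈ 0.29592.
Attributable cases ≈ PN × (exposed cases) = 0.29592 × 196 ≈ 58.00.

about 58 cases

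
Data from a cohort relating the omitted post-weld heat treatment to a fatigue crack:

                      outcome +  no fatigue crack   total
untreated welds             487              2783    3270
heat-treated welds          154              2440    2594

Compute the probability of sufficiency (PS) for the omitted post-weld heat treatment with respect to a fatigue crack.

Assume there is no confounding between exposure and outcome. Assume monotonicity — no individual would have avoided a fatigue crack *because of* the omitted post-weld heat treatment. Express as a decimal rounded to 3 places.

p₁ = P(outcome | exposed) = 487/3270 = 0.14893
p₀ = P(outcome | unexposed) = 154/2594 = 0.059368
Under exogeneity and monotonicity, PS = (p₁ − p₀) / (1 − p₀).
PS = (0.14893 − 0.059368) / (1 − 0.059368) = 0.089562 / 0.94063 ≈ 0.0952

PS ≈ 0.095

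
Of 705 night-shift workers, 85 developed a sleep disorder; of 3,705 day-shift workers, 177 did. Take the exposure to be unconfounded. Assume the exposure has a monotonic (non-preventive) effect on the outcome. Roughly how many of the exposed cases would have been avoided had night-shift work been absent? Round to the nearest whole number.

about 51 cases

p₁ = P(outcome | exposed) = 85/705 = 0.12057
p₀ = P(outcome | unexposed) = 177/3705 = 0.047773
PN = (p₁ − p₀)/p₁ = (0.12057 − 0.047773) / 0.12057 ≈ 0.60376.
Attributable cases ≈ PN × (exposed cases) = 0.60376 × 85 ≈ 51.32.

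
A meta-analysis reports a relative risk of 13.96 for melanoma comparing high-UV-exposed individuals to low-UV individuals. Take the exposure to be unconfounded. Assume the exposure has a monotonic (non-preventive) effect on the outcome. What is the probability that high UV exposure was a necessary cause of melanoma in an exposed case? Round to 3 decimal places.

Under exogeneity and monotonicity, PN = (RR − 1) / RR = 1 − 1/RR.
PN = (13.96 − 1) / 13.96 = 12.96 / 13.96 ≈ 0.9284

PN ≈ 0.928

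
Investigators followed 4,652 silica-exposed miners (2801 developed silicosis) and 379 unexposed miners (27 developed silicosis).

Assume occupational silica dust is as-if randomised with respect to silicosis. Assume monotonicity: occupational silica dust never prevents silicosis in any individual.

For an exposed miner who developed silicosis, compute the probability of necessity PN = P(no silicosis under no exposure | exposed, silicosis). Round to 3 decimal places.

p₁ = P(outcome | exposed) = 2801/4652 = 0.60211
p₀ = P(outcome | unexposed) = 27/379 = 0.07124
Under exogeneity and monotonicity, PN = (p₁ − p₀) / p₁.
PN = (0.60211 − 0.07124) / 0.60211 = 0.53087 / 0.60211 ≈ 0.8817

PN ≈ 0.882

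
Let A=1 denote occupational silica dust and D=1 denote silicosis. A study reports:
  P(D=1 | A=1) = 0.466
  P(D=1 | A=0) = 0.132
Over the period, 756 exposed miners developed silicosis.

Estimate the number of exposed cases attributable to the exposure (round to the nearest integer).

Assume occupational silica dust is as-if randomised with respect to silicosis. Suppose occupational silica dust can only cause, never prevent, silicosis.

about 542 cases

Let p₁ = 0.466, p₀ = 0.132.
PN = (p₁ − p₀)/p₁ = (0.466 − 0.132) / 0.466 ≈ 0.71674.
Attributable cases ≈ PN × (exposed cases) = 0.71674 × 756 ≈ 541.85.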